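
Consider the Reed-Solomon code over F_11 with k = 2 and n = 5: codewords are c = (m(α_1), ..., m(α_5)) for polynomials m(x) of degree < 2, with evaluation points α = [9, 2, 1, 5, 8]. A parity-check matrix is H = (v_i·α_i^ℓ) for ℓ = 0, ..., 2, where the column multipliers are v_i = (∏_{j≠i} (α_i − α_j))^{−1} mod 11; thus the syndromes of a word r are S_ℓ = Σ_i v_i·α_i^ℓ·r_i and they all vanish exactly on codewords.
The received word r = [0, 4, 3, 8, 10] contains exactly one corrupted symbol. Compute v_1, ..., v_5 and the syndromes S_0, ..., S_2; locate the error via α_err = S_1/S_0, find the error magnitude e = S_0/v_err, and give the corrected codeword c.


S = (1, 5, 3), error at position 4, error magnitude e = 1, c = [0, 4, 3, 7, 10].

Step 1: column multipliers v_i = (∏_{j≠i}(α_i − α_j))^{−1} mod 11.
  i = 1 (α = 9): (9−2)(9−1)(9−5)(9−8) = 7·8·4·1 = 224 ≡ 4, so v_1 = 4^{−1} = 3 (mod 11).
  i = 2 (α = 2): (2−9)(2−1)(2−5)(2−8) = (−7)·1·(−3)·(−6) = −126 ≡ 6, so v_2 = 6^{−1} = 2 (mod 11).
  i = 3 (α = 1): (1−9)(1−2)(1−5)(1−8) = (−8)·(−1)·(−4)·(−7) = 224 ≡ 4, so v_3 = 4^{−1} = 3 (mod 11).
  i = 4 (α = 5): (5−9)(5−2)(5−1)(5−8) = (−4)·3·4·(−3) = 144 ≡ 1, so v_4 = 1^{−1} = 1 (mod 11).
  i = 5 (α = 8): (8−9)(8−2)(8−1)(8−5) = (−1)·6·7·3 = −126 ≡ 6, so v_5 = 6^{−1} = 2 (mod 11).
  v = [3, 2, 3, 1, 2].
Step 2: syndromes of r = [0, 4, 3, 8, 10] (all sums mod 11).
  S_0 = Σ v_i r_i = 3·0 + 2·4 + 3·3 + 1·8 + 2·10 = 45 ≡ 1.
  S_1 = Σ v_i α_i r_i = 3·9·0 + 2·2·4 + 3·1·3 + 1·5·8 + 2·8·10 = 225 ≡ 5.
  α_i^2 mod 11 = [4, 4, 1, 3, 9].
  S_2 = Σ v_i α_i^2 r_i = 3·4·0 + 2·4·4 + 3·1·3 + 1·3·8 + 2·9·10 = 245 ≡ 3.
  S = (1, 5, 3) ≠ 0, so r is not a codeword (an error is present).
Step 3: locate the error. For a single error e at position i, S_ℓ = v_i·e·α_i^ℓ, so α_err = S_1/S_0.
  S_0^{−1} = 1^{−1} = 1 (mod 11), so α_err = 5·1 = 5 ≡ 5 = α_4. Error position i = 4.
  Consistency check: S_2/S_1 = 3·9 = 27 ≡ 5 = α_err ✓ (single-error assumption holds).
Step 4: error magnitude e = S_0/v_4 = S_0·∏_{j≠4}(α_4 − α_j) = 1·1 = 1 ≡ 1 (mod 11).
Step 5: correct position 4: c_4 = r_4 − e = 8 − 1 ≡ 7 (mod 11). Hence c = [0, 4, 3, 7, 10].
  Check: interpolating c through the α_i gives m(x) = 2 + 1·x (degree < 2) with m(α_i) = c_i for every i, so c is indeed a codeword.


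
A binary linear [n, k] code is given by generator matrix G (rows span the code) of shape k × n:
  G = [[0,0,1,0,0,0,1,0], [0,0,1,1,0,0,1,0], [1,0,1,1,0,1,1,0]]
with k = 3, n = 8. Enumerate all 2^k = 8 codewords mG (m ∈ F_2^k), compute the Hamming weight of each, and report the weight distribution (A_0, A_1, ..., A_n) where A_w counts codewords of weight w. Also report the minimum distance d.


Weight distribution: A_0 = 1, A_1 = 1, A_2 = 2, A_3 = 2, A_4 = 1, A_5 = 1. Minimum distance d = 1.

Enumerate all 2^3 = 8 messages m ∈ F_2^3.
For each, compute codeword c = mG in F_2^8, then tally its weight.
  m = 000 → c = 00000000, weight = 0.
  m = 100 → c = 00100010, weight = 2.
  m = 010 → c = 00110010, weight = 3.
  m = 110 → c = 00010000, weight = 1.
  m = 001 → c = 10110110, weight = 5.
  m = 101 → c = 10010100, weight = 3.
  m = 011 → c = 10000100, weight = 2.
  m = 111 → c = 10100110, weight = 4.
Tally weights:
  weight 0: 1 codewords.
  weight 1: 1 codewords.
  weight 2: 2 codewords.
  weight 3: 2 codewords.
  weight 4: 1 codewords.
  weight 5: 1 codewords.
Minimum distance d = smallest w > 0 with A_w > 0 = 1.
Sanity: Σ A_w = 8 = 2^3 = 8 ✓.


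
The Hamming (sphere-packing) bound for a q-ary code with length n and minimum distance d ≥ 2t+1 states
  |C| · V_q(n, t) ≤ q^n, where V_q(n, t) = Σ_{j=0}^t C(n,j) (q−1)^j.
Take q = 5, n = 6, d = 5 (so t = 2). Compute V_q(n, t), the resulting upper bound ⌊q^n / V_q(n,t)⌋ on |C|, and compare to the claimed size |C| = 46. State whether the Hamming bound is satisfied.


V_q(n, t) = 265, q^n = 15625, Hamming bound = 58, |C| = 46 ≤ bound (satisfied).

Step 1: Compute V_q(n, t) = Σ_{j=0}^2 C(n, j) (q−1)^j.
  j = 0: C(6,0)·(4)^0 = 1·1 = 1.
  j = 1: C(6,1)·(4)^1 = 6·4 = 24.
  j = 2: C(6,2)·(4)^2 = 15·16 = 240.
  V_q(n, t) = 1 + 24 + 240 = 265.
Step 2: q^n = 5^6 = 15625.
Step 3: Hamming bound ⌊q^n / V_q(n,t)⌋ = ⌊15625/265⌋ = 58.
Step 4: Compare |C| = 46 to 58: satisfied.
The claimed |C| lies below the Hamming bound.


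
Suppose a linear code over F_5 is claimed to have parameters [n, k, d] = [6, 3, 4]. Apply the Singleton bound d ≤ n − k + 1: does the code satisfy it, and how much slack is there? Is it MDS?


Singleton RHS = n − k + 1 = 4, slack = 0, bound satisfied, MDS.

Singleton bound: d ≤ n − k + 1.
Here n = 6, k = 3, so n − k + 1 = 4.
Given d = 4, check d ≤ 4: YES.
Slack = (n − k + 1) − d = 0.
The code is MDS (slack = 0).
Description: the claimed parameters are [6, 3, 4]_5; such a code would be MDS (meets Singleton bound).


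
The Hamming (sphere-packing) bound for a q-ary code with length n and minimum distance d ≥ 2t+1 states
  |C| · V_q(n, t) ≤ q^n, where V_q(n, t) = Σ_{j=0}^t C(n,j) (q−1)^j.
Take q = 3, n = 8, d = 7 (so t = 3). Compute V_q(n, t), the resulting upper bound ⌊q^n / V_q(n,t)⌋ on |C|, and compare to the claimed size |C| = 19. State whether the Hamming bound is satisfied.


V_q(n, t) = 577, q^n = 6561, Hamming bound = 11, |C| = 19 > bound (violated).

Step 1: Compute V_q(n, t) = Σ_{j=0}^3 C(n, j) (q−1)^j.
  j = 0: C(8,0)·(2)^0 = 1·1 = 1.
  j = 1: C(8,1)·(2)^1 = 8·2 = 16.
  j = 2: C(8,2)·(2)^2 = 28·4 = 112.
  j = 3: C(8,3)·(2)^3 = 56·8 = 448.
  V_q(n, t) = 1 + 16 + 112 + 448 = 577.
Step 2: q^n = 3^8 = 6561.
Step 3: Hamming bound ⌊q^n / V_q(n,t)⌋ = ⌊6561/577⌋ = 11.
Step 4: Compare |C| = 19 to 11: violated.
The claimed |C| lies above the Hamming bound, so no 3-ary code of length 8 with d ≥ 7 can have 19 codewords.


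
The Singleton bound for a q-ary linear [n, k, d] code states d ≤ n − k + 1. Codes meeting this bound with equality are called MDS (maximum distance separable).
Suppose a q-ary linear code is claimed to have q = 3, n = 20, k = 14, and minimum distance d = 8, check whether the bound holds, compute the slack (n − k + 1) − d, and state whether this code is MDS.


Singleton RHS = n − k + 1 = 7, slack = -1, bound violated (no such code; not MDS).

Singleton bound: d ≤ n − k + 1.
Here n = 20, k = 14, so n − k + 1 = 7.
Given d = 8, check d ≤ 7: NO.
Slack = (n − k + 1) − d = -1.
The slack is negative: d = 8 exceeds n − k + 1 = 7 by 1, so the Singleton bound is violated and no linear [20, 14, 8]_3 code can exist. In particular it is not MDS (MDS requires d = n − k + 1 exactly).
Description: the claimed parameters are [20, 14, 8]_3; such a code would be impossible (violates the Singleton bound).


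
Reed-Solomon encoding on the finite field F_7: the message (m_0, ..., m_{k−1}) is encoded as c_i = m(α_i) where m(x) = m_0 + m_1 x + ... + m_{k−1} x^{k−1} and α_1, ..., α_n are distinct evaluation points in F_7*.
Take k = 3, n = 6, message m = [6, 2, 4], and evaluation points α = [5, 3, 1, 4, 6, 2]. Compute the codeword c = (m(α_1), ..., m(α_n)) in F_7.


c = [4, 6, 5, 1, 1, 5]

Message polynomial: m(x) = 6 + 2·x + 4·x^2 (mod 7).
For each evaluation point α_i, compute m(α_i) mod 7:
  α_1 = 5: Horner steps 4 → 1 → 4, so m(5) = 4.
  α_2 = 3: Horner steps 4 → 0 → 6, so m(3) = 6.
  α_3 = 1: Horner steps 4 → 6 → 5, so m(1) = 5.
  α_4 = 4: Horner steps 4 → 4 → 1, so m(4) = 1.
  α_5 = 6: Horner steps 4 → 5 → 1, so m(6) = 1.
  α_6 = 2: Horner steps 4 → 3 → 5, so m(2) = 5.
Codeword c = [4, 6, 5, 1, 1, 5] ∈ F_7^6.


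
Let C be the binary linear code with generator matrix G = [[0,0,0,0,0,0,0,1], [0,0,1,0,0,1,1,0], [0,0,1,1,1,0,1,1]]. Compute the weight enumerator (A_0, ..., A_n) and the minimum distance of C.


Weight distribution: A_0 = 1, A_1 = 1, A_3 = 2, A_4 = 3, A_5 = 1. Minimum distance d = 1.

Enumerate all 2^3 = 8 messages m ∈ F_2^3.
For each, compute codeword c = mG in F_2^8, then tally its weight.
  m = 000 → c = 00000000, weight = 0.
  m = 100 → c = 00000001, weight = 1.
  m = 010 → c = 00100110, weight = 3.
  m = 110 → c = 00100111, weight = 4.
  m = 001 → c = 00111011, weight = 5.
  m = 101 → c = 00111010, weight = 4.
  m = 011 → c = 00011101, weight = 4.
  m = 111 → c = 00011100, weight = 3.
Tally weights:
  weight 0: 1 codewords.
  weight 1: 1 codewords.
  weight 3: 2 codewords.
  weight 4: 3 codewords.
  weight 5: 1 codewords.
Minimum distance d = smallest w > 0 with A_w > 0 = 1.
Sanity: Σ A_w = 8 = 2^3 = 8 ✓.


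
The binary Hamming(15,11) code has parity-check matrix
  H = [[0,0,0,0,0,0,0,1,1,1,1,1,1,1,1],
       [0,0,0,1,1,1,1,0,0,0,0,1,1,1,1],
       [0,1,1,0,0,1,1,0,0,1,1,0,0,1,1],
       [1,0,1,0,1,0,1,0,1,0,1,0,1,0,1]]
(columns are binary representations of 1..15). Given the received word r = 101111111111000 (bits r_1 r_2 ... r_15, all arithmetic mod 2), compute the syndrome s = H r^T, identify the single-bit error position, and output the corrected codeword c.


s = (1, 1, 1, 0)^T, error position = 14, corrected codeword c = 101111111111010

Compute s = H r^T mod 2 one row at a time:
  s_1 = 1 + 1 + 1 + 1 + 1 + 0 + 0 + 0 = 5 ≡ 1 (mod 2).
  s_2 = 1 + 1 + 1 + 1 + 1 + 0 + 0 + 0 = 5 ≡ 1 (mod 2).
  s_3 = 0 + 1 + 1 + 1 + 1 + 1 + 0 + 0 = 5 ≡ 1 (mod 2).
  s_4 = 1 + 1 + 1 + 1 + 1 + 1 + 0 + 0 = 6 ≡ 0 (mod 2).
s = (1, 1, 1, 0)^T — this equals column 14 of H (binary 1110), so error is at position 14.
Correct: flip bit 14 of r = 101111111111000 to get c = 101111111111010.


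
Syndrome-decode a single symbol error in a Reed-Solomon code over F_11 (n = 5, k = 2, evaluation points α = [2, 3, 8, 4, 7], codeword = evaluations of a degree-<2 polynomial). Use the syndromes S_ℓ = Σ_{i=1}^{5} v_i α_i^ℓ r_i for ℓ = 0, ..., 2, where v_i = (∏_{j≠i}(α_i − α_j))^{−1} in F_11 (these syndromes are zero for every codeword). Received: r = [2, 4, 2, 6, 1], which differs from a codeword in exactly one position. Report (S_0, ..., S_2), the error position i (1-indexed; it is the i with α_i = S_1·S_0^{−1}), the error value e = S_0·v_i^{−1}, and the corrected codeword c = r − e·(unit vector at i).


S = (1, 8, 9), error at position 3, error magnitude e = 10, c = [2, 4, 3, 6, 1].

Step 1: column multipliers v_i = (∏_{j≠i}(α_i − α_j))^{−1} mod 11.
  i = 1 (α = 2): (2−3)(2−8)(2−4)(2−7) = (−1)·(−6)·(−2)·(−5) = 60 ≡ 5, so v_1 = 5^{−1} = 9 (mod 11).
  i = 2 (α = 3): (3−2)(3−8)(3−4)(3−7) = 1·(−5)·(−1)·(−4) = −20 ≡ 2, so v_2 = 2^{−1} = 6 (mod 11).
  i = 3 (α = 8): (8−2)(8−3)(8−4)(8−7) = 6·5·4·1 = 120 ≡ 10, so v_3 = 10^{−1} = 10 (mod 11).
  i = 4 (α = 4): (4−2)(4−3)(4−8)(4−7) = 2·1·(−4)·(−3) = 24 ≡ 2, so v_4 = 2^{−1} = 6 (mod 11).
  i = 5 (α = 7): (7−2)(7−3)(7−8)(7−4) = 5·4·(−1)·3 = −60 ≡ 6, so v_5 = 6^{−1} = 2 (mod 11).
  v = [9, 6, 10, 6, 2].
Step 2: syndromes of r = [2, 4, 2, 6, 1] (all sums mod 11).
  S_0 = Σ v_i r_i = 9·2 + 6·4 + 10·2 + 6·6 + 2·1 = 100 ≡ 1.
  S_1 = Σ v_i α_i r_i = 9·2·2 + 6·3·4 + 10·8·2 + 6·4·6 + 2·7·1 = 426 ≡ 8.
  α_i^2 mod 11 = [4, 9, 9, 5, 5].
  S_2 = Σ v_i α_i^2 r_i = 9·4·2 + 6·9·4 + 10·9·2 + 6·5·6 + 2·5·1 = 658 ≡ 9.
  S = (1, 8, 9) ≠ 0, so r is not a codeword (an error is present).
Step 3: locate the error. For a single error e at position i, S_ℓ = v_i·e·α_i^ℓ, so α_err = S_1/S_0.
  S_0^{−1} = 1^{−1} = 1 (mod 11), so α_err = 8·1 = 8 ≡ 8 = α_3. Error position i = 3.
  Consistency check: S_2/S_1 = 9·7 = 63 ≡ 8 = α_err ✓ (single-error assumption holds).
Step 4: error magnitude e = S_0/v_3 = S_0·∏_{j≠3}(α_3 − α_j) = 1·10 = 10 ≡ 10 (mod 11).
Step 5: correct position 3: c_3 = r_3 − e = 2 − 10 ≡ 3 (mod 11). Hence c = [2, 4, 3, 6, 1].
  Check: interpolating c through the α_i gives m(x) = 9 + 2·x (degree < 2) with m(α_i) = c_i for every i, so c is indeed a codeword.


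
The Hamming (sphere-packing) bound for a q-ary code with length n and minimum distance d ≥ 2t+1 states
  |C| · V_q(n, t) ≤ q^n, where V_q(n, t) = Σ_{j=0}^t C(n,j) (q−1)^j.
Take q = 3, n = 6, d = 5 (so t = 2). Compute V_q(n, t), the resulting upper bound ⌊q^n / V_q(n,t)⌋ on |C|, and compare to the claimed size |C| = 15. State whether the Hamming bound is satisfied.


V_q(n, t) = 73, q^n = 729, Hamming bound = 9, |C| = 15 > bound (violated).

Step 1: Compute V_q(n, t) = Σ_{j=0}^2 C(n, j) (q−1)^j.
  j = 0: C(6,0)·(2)^0 = 1·1 = 1.
  j = 1: C(6,1)·(2)^1 = 6·2 = 12.
  j = 2: C(6,2)·(2)^2 = 15·4 = 60.
  V_q(n, t) = 1 + 12 + 60 = 73.
Step 2: q^n = 3^6 = 729.
Step 3: Hamming bound ⌊q^n / V_q(n,t)⌋ = ⌊729/73⌋ = 9.
Step 4: Compare |C| = 15 to 9: violated.
The claimed |C| lies above the Hamming bound, so no 3-ary code of length 6 with d ≥ 5 can have 15 codewords.


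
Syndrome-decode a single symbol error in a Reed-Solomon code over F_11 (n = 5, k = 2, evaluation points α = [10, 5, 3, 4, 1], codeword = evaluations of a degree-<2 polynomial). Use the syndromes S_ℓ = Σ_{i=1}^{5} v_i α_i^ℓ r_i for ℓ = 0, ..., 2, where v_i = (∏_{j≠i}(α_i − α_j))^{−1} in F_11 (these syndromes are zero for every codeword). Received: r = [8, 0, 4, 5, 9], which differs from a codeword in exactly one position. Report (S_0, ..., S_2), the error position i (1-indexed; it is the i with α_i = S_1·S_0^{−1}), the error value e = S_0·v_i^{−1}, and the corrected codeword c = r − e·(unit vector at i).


S = (1, 3, 9), error at position 3, error magnitude e = 5, c = [8, 0, 10, 5, 9].

Step 1: column multipliers v_i = (∏_{j≠i}(α_i − α_j))^{−1} mod 11.
  i = 1 (α = 10): (10−5)(10−3)(10−4)(10−1) = 5·7·6·9 = 1890 ≡ 9, so v_1 = 9^{−1} = 5 (mod 11).
  i = 2 (α = 5): (5−10)(5−3)(5−4)(5−1) = (−5)·2·1·4 = −40 ≡ 4, so v_2 = 4^{−1} = 3 (mod 11).
  i = 3 (α = 3): (3−10)(3−5)(3−4)(3−1) = (−7)·(−2)·(−1)·2 = −28 ≡ 5, so v_3 = 5^{−1} = 9 (mod 11).
  i = 4 (α = 4): (4−10)(4−5)(4−3)(4−1) = (−6)·(−1)·1·3 = 18 ≡ 7, so v_4 = 7^{−1} = 8 (mod 11).
  i = 5 (α = 1): (1−10)(1−5)(1−3)(1−4) = (−9)·(−4)·(−2)·(−3) = 216 ≡ 7, so v_5 = 7^{−1} = 8 (mod 11).
  v = [5, 3, 9, 8, 8].
Step 2: syndromes of r = [8, 0, 4, 5, 9] (all sums mod 11).
  S_0 = Σ v_i r_i = 5·8 + 3·0 + 9·4 + 8·5 + 8·9 = 188 ≡ 1.
  S_1 = Σ v_i α_i r_i = 5·10·8 + 3·5·0 + 9·3·4 + 8·4·5 + 8·1·9 = 740 ≡ 3.
  α_i^2 mod 11 = [1, 3, 9, 5, 1].
  S_2 = Σ v_i α_i^2 r_i = 5·1·8 + 3·3·0 + 9·9·4 + 8·5·5 + 8·1·9 = 636 ≡ 9.
  S = (1, 3, 9) ≠ 0, so r is not a codeword (an error is present).
Step 3: locate the error. For a single error e at position i, S_ℓ = v_i·e·α_i^ℓ, so α_err = S_1/S_0.
  S_0^{−1} = 1^{−1} = 1 (mod 11), so α_err = 3·1 = 3 ≡ 3 = α_3. Error position i = 3.
  Consistency check: S_2/S_1 = 9·4 = 36 ≡ 3 = α_err ✓ (single-error assumption holds).
Step 4: error magnitude e = S_0/v_3 = S_0·∏_{j≠3}(α_3 − α_j) = 1·5 = 5 ≡ 5 (mod 11).
Step 5: correct position 3: c_3 = r_3 − e = 4 − 5 ≡ 10 (mod 11). Hence c = [8, 0, 10, 5, 9].
  Check: interpolating c through the α_i gives m(x) = 3 + 6·x (degree < 2) with m(α_i) = c_i for every i, so c is indeed a codeword.


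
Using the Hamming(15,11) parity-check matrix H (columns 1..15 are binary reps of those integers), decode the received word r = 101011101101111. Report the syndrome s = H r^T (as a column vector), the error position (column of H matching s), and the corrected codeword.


s = (0, 1, 0, 1)^T, error position = 5, corrected codeword c = 101001101101111

Compute s = H r^T mod 2 one row at a time:
  s_1 = 0 + 1 + 1 + 0 + 1 + 1 + 1 + 1 = 6 ≡ 0 (mod 2).
  s_2 = 0 + 1 + 1 + 1 + 1 + 1 + 1 + 1 = 7 ≡ 1 (mod 2).
  s_3 = 0 + 1 + 1 + 1 + 1 + 0 + 1 + 1 = 6 ≡ 0 (mod 2).
  s_4 = 1 + 1 + 1 + 1 + 1 + 0 + 1 + 1 = 7 ≡ 1 (mod 2).
s = (0, 1, 0, 1)^T — this equals column 5 of H (binary 0101), so error is at position 5.
Correct: flip bit 5 of r = 101011101101111 to get c = 101001101101111.


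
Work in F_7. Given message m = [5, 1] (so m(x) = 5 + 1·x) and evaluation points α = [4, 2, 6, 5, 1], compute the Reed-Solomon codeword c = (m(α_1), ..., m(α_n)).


c = [2, 0, 4, 3, 6]

Message polynomial: m(x) = 5 + 1·x (mod 7).
For each evaluation point α_i, compute m(α_i) mod 7:
  α_1 = 4: Horner steps 1 → 2, so m(4) = 2.
  α_2 = 2: Horner steps 1 → 0, so m(2) = 0.
  α_3 = 6: Horner steps 1 → 4, so m(6) = 4.
  α_4 = 5: Horner steps 1 → 3, so m(5) = 3.
  α_5 = 1: Horner steps 1 → 6, so m(1) = 6.
Codeword c = [2, 0, 4, 3, 6] ∈ F_7^5.


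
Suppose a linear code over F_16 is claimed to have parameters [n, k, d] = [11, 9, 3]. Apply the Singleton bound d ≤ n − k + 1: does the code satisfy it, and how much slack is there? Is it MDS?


Singleton RHS = n − k + 1 = 3, slack = 0, bound satisfied, MDS.

Singleton bound: d ≤ n − k + 1.
Here n = 11, k = 9, so n − k + 1 = 3.
Given d = 3, check d ≤ 3: YES.
Slack = (n − k + 1) − d = 0.
The code is MDS (slack = 0).
Description: the claimed parameters are [11, 9, 3]_16; such a code would be MDS (meets Singleton bound).


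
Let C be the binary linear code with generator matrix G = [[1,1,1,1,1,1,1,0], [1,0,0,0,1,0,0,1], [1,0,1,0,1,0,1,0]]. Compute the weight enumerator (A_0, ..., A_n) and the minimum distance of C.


Weight distribution: A_0 = 1, A_3 = 3, A_4 = 1, A_6 = 2, A_7 = 1. Minimum distance d = 3.

Enumerate all 2^3 = 8 messages m ∈ F_2^3.
For each, compute codeword c = mG in F_2^8, then tally its weight.
  m = 000 → c = 00000000, weight = 0.
  m = 100 → c = 11111110, weight = 7.
  m = 010 → c = 10001001, weight = 3.
  m = 110 → c = 01110111, weight = 6.
  m = 001 → c = 10101010, weight = 4.
  m = 101 → c = 01010100, weight = 3.
  m = 011 → c = 00100011, weight = 3.
  m = 111 → c = 11011101, weight = 6.
Tally weights:
  weight 0: 1 codewords.
  weight 3: 3 codewords.
  weight 4: 1 codewords.
  weight 6: 2 codewords.
  weight 7: 1 codewords.
Minimum distance d = smallest w > 0 with A_w > 0 = 3.
Sanity: Σ A_w = 8 = 2^3 = 8 ✓.


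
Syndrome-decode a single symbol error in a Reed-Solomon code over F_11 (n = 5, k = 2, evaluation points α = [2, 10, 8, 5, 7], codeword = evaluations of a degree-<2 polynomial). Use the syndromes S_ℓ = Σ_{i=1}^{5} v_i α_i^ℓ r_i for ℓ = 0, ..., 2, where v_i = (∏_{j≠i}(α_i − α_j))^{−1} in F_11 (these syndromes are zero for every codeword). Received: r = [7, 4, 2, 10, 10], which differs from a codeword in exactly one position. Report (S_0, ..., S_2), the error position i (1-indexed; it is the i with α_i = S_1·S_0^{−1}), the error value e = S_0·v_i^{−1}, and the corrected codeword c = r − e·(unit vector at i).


S = (8, 1, 7), error at position 5, error magnitude e = 9, c = [7, 4, 2, 10, 1].

Step 1: column multipliers v_i = (∏_{j≠i}(α_i − α_j))^{−1} mod 11.
  i = 1 (α = 2): (2−10)(2−8)(2−5)(2−7) = (−8)·(−6)·(−3)·(−5) = 720 ≡ 5, so v_1 = 5^{−1} = 9 (mod 11).
  i = 2 (α = 10): (10−2)(10−8)(10−5)(10−7) = 8·2·5·3 = 240 ≡ 9, so v_2 = 9^{−1} = 5 (mod 11).
  i = 3 (α = 8): (8−2)(8−10)(8−5)(8−7) = 6·(−2)·3·1 = −36 ≡ 8, so v_3 = 8^{−1} = 7 (mod 11).
  i = 4 (α = 5): (5−2)(5−10)(5−8)(5−7) = 3·(−5)·(−3)·(−2) = −90 ≡ 9, so v_4 = 9^{−1} = 5 (mod 11).
  i = 5 (α = 7): (7−2)(7−10)(7−8)(7−5) = 5·(−3)·(−1)·2 = 30 ≡ 8, so v_5 = 8^{−1} = 7 (mod 11).
  v = [9, 5, 7, 5, 7].
Step 2: syndromes of r = [7, 4, 2, 10, 10] (all sums mod 11).
  S_0 = Σ v_i r_i = 9·7 + 5·4 + 7·2 + 5·10 + 7·10 = 217 ≡ 8.
  S_1 = Σ v_i α_i r_i = 9·2·7 + 5·10·4 + 7·8·2 + 5·5·10 + 7·7·10 = 1178 ≡ 1.
  α_i^2 mod 11 = [4, 1, 9, 3, 5].
  S_2 = Σ v_i α_i^2 r_i = 9·4·7 + 5·1·4 + 7·9·2 + 5·3·10 + 7·5·10 = 898 ≡ 7.
  S = (8, 1, 7) ≠ 0, so r is not a codeword (an error is present).
Step 3: locate the error. For a single error e at position i, S_ℓ = v_i·e·α_i^ℓ, so α_err = S_1/S_0.
  S_0^{−1} = 8^{−1} = 7 (mod 11), so α_err = 1·7 = 7 ≡ 7 = α_5. Error position i = 5.
  Consistency check: S_2/S_1 = 7·1 = 7 ≡ 7 = α_err ✓ (single-error assumption holds).
Step 4: error magnitude e = S_0/v_5 = S_0·∏_{j≠5}(α_5 − α_j) = 8·8 = 64 ≡ 9 (mod 11).
Step 5: correct position 5: c_5 = r_5 − e = 10 − 9 ≡ 1 (mod 11). Hence c = [7, 4, 2, 10, 1].
  Check: interpolating c through the α_i gives m(x) = 5 + 1·x (degree < 2) with m(α_i) = c_i for every i, so c is indeed a codeword.


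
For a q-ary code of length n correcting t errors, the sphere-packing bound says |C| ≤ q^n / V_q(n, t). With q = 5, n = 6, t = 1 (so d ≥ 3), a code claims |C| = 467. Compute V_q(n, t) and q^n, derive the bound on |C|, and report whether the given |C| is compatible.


V_q(n, t) = 25, q^n = 15625, Hamming bound = 625, |C| = 467 ≤ bound (satisfied).

Step 1: Compute V_q(n, t) = Σ_{j=0}^1 C(n, j) (q−1)^j.
  j = 0: C(6,0)·(4)^0 = 1·1 = 1.
  j = 1: C(6,1)·(4)^1 = 6·4 = 24.
  V_q(n, t) = 1 + 24 = 25.
Step 2: q^n = 5^6 = 15625.
Step 3: Hamming bound ⌊q^n / V_q(n,t)⌋ = ⌊15625/25⌋ = 625.
Step 4: Compare |C| = 467 to 625: satisfied.
The claimed |C| lies below the Hamming bound.


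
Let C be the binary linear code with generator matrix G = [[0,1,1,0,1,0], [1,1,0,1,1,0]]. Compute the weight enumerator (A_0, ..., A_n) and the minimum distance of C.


Weight distribution: A_0 = 1, A_3 = 2, A_4 = 1. Minimum distance d = 3.

Enumerate all 2^2 = 4 messages m ∈ F_2^2.
For each, compute codeword c = mG in F_2^6, then tally its weight.
  m = 00 → c = 000000, weight = 0.
  m = 10 → c = 011010, weight = 3.
  m = 01 → c = 110110, weight = 4.
  m = 11 → c = 101100, weight = 3.
Tally weights:
  weight 0: 1 codewords.
  weight 3: 2 codewords.
  weight 4: 1 codewords.
Minimum distance d = smallest w > 0 with A_w > 0 = 3.
Sanity: Σ A_w = 4 = 2^2 = 4 ✓.


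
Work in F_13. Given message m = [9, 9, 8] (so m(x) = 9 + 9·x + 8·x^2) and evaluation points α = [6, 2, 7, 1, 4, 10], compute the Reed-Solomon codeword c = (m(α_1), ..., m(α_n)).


c = [0, 7, 9, 0, 4, 2]

Message polynomial: m(x) = 9 + 9·x + 8·x^2 (mod 13).
For each evaluation point α_i, compute m(α_i) mod 13:
  α_1 = 6: Horner steps 8 → 5 → 0, so m(6) = 0.
  α_2 = 2: Horner steps 8 → 12 → 7, so m(2) = 7.
  α_3 = 7: Horner steps 8 → 0 → 9, so m(7) = 9.
  α_4 = 1: Horner steps 8 → 4 → 0, so m(1) = 0.
  α_5 = 4: Horner steps 8 → 2 → 4, so m(4) = 4.
  α_6 = 10: Horner steps 8 → 11 → 2, so m(10) = 2.
Codeword c = [0, 7, 9, 0, 4, 2] ∈ F_13^6.


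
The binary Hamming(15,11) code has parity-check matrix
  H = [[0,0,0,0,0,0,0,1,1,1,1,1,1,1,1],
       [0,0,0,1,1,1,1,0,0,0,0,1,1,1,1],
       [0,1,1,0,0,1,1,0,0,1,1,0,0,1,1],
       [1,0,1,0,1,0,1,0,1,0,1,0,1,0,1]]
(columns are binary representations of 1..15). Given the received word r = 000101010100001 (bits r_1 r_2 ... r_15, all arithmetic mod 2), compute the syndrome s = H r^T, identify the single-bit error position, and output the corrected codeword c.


s = (1, 1, 1, 1)^T, error position = 15, corrected codeword c = 000101010100000

Compute s = H r^T mod 2 one row at a time:
  s_1 = 1 + 0 + 1 + 0 + 0 + 0 + 0 + 1 = 3 ≡ 1 (mod 2).
  s_2 = 1 + 0 + 1 + 0 + 0 + 0 + 0 + 1 = 3 ≡ 1 (mod 2).
  s_3 = 0 + 0 + 1 + 0 + 1 + 0 + 0 + 1 = 3 ≡ 1 (mod 2).
  s_4 = 0 + 0 + 0 + 0 + 0 + 0 + 0 + 1 = 1 ≡ 1 (mod 2).
s = (1, 1, 1, 1)^T — this equals column 15 of H (binary 1111), so error is at position 15.
Correct: flip bit 15 of r = 000101010100001 to get c = 000101010100000.


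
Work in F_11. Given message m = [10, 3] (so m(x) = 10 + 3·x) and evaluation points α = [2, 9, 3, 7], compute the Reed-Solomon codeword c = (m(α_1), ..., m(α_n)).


c = [5, 4, 8, 9]

Message polynomial: m(x) = 10 + 3·x (mod 11).
For each evaluation point α_i, compute m(α_i) mod 11:
  α_1 = 2: Horner steps 3 → 5, so m(2) = 5.
  α_2 = 9: Horner steps 3 → 4, so m(9) = 4.
  α_3 = 3: Horner steps 3 → 8, so m(3) = 8.
  α_4 = 7: Horner steps 3 → 9, so m(7) = 9.
Codeword c = [5, 4, 8, 9] ∈ F_11^4.


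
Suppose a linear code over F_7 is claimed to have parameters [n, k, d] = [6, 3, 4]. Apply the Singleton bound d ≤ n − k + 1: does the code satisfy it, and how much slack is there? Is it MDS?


Singleton RHS = n − k + 1 = 4, slack = 0, bound satisfied, MDS.

Singleton bound: d ≤ n − k + 1.
Here n = 6, k = 3, so n − k + 1 = 4.
Given d = 4, check d ≤ 4: YES.
Slack = (n − k + 1) − d = 0.
The code is MDS (slack = 0).
Description: the claimed parameters are [6, 3, 4]_7; such a code would be MDS (meets Singleton bound).


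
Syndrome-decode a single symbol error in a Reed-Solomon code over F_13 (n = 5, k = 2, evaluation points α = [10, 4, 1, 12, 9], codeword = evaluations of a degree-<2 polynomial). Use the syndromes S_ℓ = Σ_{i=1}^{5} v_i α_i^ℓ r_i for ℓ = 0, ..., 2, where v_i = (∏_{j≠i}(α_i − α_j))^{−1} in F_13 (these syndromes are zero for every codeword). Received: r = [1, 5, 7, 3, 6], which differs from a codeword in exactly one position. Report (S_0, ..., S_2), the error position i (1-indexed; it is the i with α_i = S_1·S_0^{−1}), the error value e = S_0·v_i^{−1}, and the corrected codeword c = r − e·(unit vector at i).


S = (8, 5, 8), error at position 4, error magnitude e = 12, c = [1, 5, 7, 4, 6].

Step 1: column multipliers v_i = (∏_{j≠i}(α_i − α_j))^{−1} mod 13.
  i = 1 (α = 10): (10−4)(10−1)(10−12)(10−9) = 6·9·(−2)·1 = −108 ≡ 9, so v_1 = 9^{−1} = 3 (mod 13).
  i = 2 (α = 4): (4−10)(4−1)(4−12)(4−9) = (−6)·3·(−8)·(−5) = −720 ≡ 8, so v_2 = 8^{−1} = 5 (mod 13).
  i = 3 (α = 1): (1−10)(1−4)(1−12)(1−9) = (−9)·(−3)·(−11)·(−8) = 2376 ≡ 10, so v_3 = 10^{−1} = 4 (mod 13).
  i = 4 (α = 12): (12−10)(12−4)(12−1)(12−9) = 2·8·11·3 = 528 ≡ 8, so v_4 = 8^{−1} = 5 (mod 13).
  i = 5 (α = 9): (9−10)(9−4)(9−1)(9−12) = (−1)·5·8·(−3) = 120 ≡ 3, so v_5 = 3^{−1} = 9 (mod 13).
  v = [3, 5, 4, 5, 9].
Step 2: syndromes of r = [1, 5, 7, 3, 6] (all sums mod 13).
  S_0 = Σ v_i r_i = 3·1 + 5·5 + 4·7 + 5·3 + 9·6 = 125 ≡ 8.
  S_1 = Σ v_i α_i r_i = 3·10·1 + 5·4·5 + 4·1·7 + 5·12·3 + 9·9·6 = 824 ≡ 5.
  α_i^2 mod 13 = [9, 3, 1, 1, 3].
  S_2 = Σ v_i α_i^2 r_i = 3·9·1 + 5·3·5 + 4·1·7 + 5·1·3 + 9·3·6 = 307 ≡ 8.
  S = (8, 5, 8) ≠ 0, so r is not a codeword (an error is present).
Step 3: locate the error. For a single error e at position i, S_ℓ = v_i·e·α_i^ℓ, so α_err = S_1/S_0.
  S_0^{−1} = 8^{−1} = 5 (mod 13), so α_err = 5·5 = 25 ≡ 12 = α_4. Error position i = 4.
  Consistency check: S_2/S_1 = 8·8 = 64 ≡ 12 = α_err ✓ (single-error assumption holds).
Step 4: error magnitude e = S_0/v_4 = S_0·∏_{j≠4}(α_4 − α_j) = 8·8 = 64 ≡ 12 (mod 13).
Step 5: correct position 4: c_4 = r_4 − e = 3 − 12 ≡ 4 (mod 13). Hence c = [1, 5, 7, 4, 6].
  Check: interpolating c through the α_i gives m(x) = 12 + 8·x (degree < 2) with m(α_i) = c_i for every i, so c is indeed a codeword.


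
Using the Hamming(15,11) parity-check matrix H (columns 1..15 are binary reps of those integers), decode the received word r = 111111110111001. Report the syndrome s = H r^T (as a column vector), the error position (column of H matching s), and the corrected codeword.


s = (1, 0, 1, 0)^T, error position = 10, corrected codeword c = 111111110011001

Compute s = H r^T mod 2 one row at a time:
  s_1 = 1 + 0 + 1 + 1 + 1 + 0 + 0 + 1 = 5 ≡ 1 (mod 2).
  s_2 = 1 + 1 + 1 + 1 + 1 + 0 + 0 + 1 = 6 ≡ 0 (mod 2).
  s_3 = 1 + 1 + 1 + 1 + 1 + 1 + 0 + 1 = 7 ≡ 1 (mod 2).
  s_4 = 1 + 1 + 1 + 1 + 0 + 1 + 0 + 1 = 6 ≡ 0 (mod 2).
s = (1, 0, 1, 0)^T — this equals column 10 of H (binary 1010), so error is at position 10.
Correct: flip bit 10 of r = 111111110111001 to get c = 111111110011001.


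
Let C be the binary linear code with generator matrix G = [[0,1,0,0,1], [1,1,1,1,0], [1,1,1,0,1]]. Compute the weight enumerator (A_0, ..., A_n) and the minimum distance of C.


Weight distribution: A_0 = 1, A_2 = 4, A_4 = 3. Minimum distance d = 2.

Enumerate all 2^3 = 8 messages m ∈ F_2^3.
For each, compute codeword c = mG in F_2^5, then tally its weight.
  m = 000 → c = 00000, weight = 0.
  m = 100 → c = 01001, weight = 2.
  m = 010 → c = 11110, weight = 4.
  m = 110 → c = 10111, weight = 4.
  m = 001 → c = 11101, weight = 4.
  m = 101 → c = 10100, weight = 2.
  m = 011 → c = 00011, weight = 2.
  m = 111 → c = 01010, weight = 2.
Tally weights:
  weight 0: 1 codewords.
  weight 2: 4 codewords.
  weight 4: 3 codewords.
Minimum distance d = smallest w > 0 with A_w > 0 = 2.
Sanity: Σ A_w = 8 = 2^3 = 8 ✓.


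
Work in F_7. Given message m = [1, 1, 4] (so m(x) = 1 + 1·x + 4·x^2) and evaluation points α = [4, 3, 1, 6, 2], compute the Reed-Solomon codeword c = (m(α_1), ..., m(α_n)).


c = [6, 5, 6, 4, 5]

Message polynomial: m(x) = 1 + 1·x + 4·x^2 (mod 7).
For each evaluation point α_i, compute m(α_i) mod 7:
  α_1 = 4: Horner steps 4 → 3 → 6, so m(4) = 6.
  α_2 = 3: Horner steps 4 → 6 → 5, so m(3) = 5.
  α_3 = 1: Horner steps 4 → 5 → 6, so m(1) = 6.
  α_4 = 6: Horner steps 4 → 4 → 4, so m(6) = 4.
  α_5 = 2: Horner steps 4 → 2 → 5, so m(2) = 5.
Codeword c = [6, 5, 6, 4, 5] ∈ F_7^5.


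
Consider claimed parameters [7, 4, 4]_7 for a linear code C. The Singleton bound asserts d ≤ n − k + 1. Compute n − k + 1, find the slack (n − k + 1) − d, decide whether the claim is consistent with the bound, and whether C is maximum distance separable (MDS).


Singleton RHS = n − k + 1 = 4, slack = 0, bound satisfied, MDS.

Singleton bound: d ≤ n − k + 1.
Here n = 7, k = 4, so n − k + 1 = 4.
Given d = 4, check d ≤ 4: YES.
Slack = (n − k + 1) − d = 0.
The code is MDS (slack = 0).
Description: the claimed parameters are [7, 4, 4]_7; such a code would be MDS (meets Singleton bound).


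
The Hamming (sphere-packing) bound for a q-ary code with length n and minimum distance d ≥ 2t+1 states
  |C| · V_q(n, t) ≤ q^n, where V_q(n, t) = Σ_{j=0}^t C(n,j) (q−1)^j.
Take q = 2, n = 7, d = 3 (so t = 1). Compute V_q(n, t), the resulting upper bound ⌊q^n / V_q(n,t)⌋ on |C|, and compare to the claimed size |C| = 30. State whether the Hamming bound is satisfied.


V_q(n, t) = 8, q^n = 128, Hamming bound = 16, |C| = 30 > bound (violated).

Step 1: Compute V_q(n, t) = Σ_{j=0}^1 C(n, j) (q−1)^j.
  j = 0: C(7,0)·(1)^0 = 1·1 = 1.
  j = 1: C(7,1)·(1)^1 = 7·1 = 7.
  V_q(n, t) = 1 + 7 = 8.
Step 2: q^n = 2^7 = 128.
Step 3: Hamming bound ⌊q^n / V_q(n,t)⌋ = ⌊128/8⌋ = 16.
Step 4: Compare |C| = 30 to 16: violated.
The claimed |C| lies above the Hamming bound, so no 2-ary code of length 7 with d ≥ 3 can have 30 codewords.


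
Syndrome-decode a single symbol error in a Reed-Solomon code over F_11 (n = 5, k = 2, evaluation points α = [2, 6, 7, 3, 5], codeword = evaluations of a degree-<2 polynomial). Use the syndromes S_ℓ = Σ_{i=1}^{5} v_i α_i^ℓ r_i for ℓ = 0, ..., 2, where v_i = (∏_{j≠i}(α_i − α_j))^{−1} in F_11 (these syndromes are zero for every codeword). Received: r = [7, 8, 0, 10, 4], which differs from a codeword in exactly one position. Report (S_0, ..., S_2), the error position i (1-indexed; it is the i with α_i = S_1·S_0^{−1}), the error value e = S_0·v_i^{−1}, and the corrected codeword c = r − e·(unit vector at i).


S = (10, 6, 8), error at position 5, error magnitude e = 10, c = [7, 8, 0, 10, 5].

Step 1: column multipliers v_i = (∏_{j≠i}(α_i − α_j))^{−1} mod 11.
  i = 1 (α = 2): (2−6)(2−7)(2−3)(2−5) = (−4)·(−5)·(−1)·(−3) = 60 ≡ 5, so v_1 = 5^{−1} = 9 (mod 11).
  i = 2 (α = 6): (6−2)(6−7)(6−3)(6−5) = 4·(−1)·3·1 = −12 ≡ 10, so v_2 = 10^{−1} = 10 (mod 11).
  i = 3 (α = 7): (7−2)(7−6)(7−3)(7−5) = 5·1·4·2 = 40 ≡ 7, so v_3 = 7^{−1} = 8 (mod 11).
  i = 4 (α = 3): (3−2)(3−6)(3−7)(3−5) = 1·(−3)·(−4)·(−2) = −24 ≡ 9, so v_4 = 9^{−1} = 5 (mod 11).
  i = 5 (α = 5): (5−2)(5−6)(5−7)(5−3) = 3·(−1)·(−2)·2 = 12 ≡ 1, so v_5 = 1^{−1} = 1 (mod 11).
  v = [9, 10, 8, 5, 1].
Step 2: syndromes of r = [7, 8, 0, 10, 4] (all sums mod 11).
  S_0 = Σ v_i r_i = 9·7 + 10·8 + 8·0 + 5·10 + 1·4 = 197 ≡ 10.
  S_1 = Σ v_i α_i r_i = 9·2·7 + 10·6·8 + 8·7·0 + 5·3·10 + 1·5·4 = 776 ≡ 6.
  α_i^2 mod 11 = [4, 3, 5, 9, 3].
  S_2 = Σ v_i α_i^2 r_i = 9·4·7 + 10·3·8 + 8·5·0 + 5·9·10 + 1·3·4 = 954 ≡ 8.
  S = (10, 6, 8) ≠ 0, so r is not a codeword (an error is present).
Step 3: locate the error. For a single error e at position i, S_ℓ = v_i·e·α_i^ℓ, so α_err = S_1/S_0.
  S_0^{−1} = 10^{−1} = 10 (mod 11), so α_err = 6·10 = 60 ≡ 5 = α_5. Error position i = 5.
  Consistency check: S_2/S_1 = 8·2 = 16 ≡ 5 = α_err ✓ (single-error assumption holds).
Step 4: error magnitude e = S_0/v_5 = S_0·∏_{j≠5}(α_5 − α_j) = 10·1 = 10 ≡ 10 (mod 11).
Step 5: correct position 5: c_5 = r_5 − e = 4 − 10 ≡ 5 (mod 11). Hence c = [7, 8, 0, 10, 5].
  Check: interpolating c through the α_i gives m(x) = 1 + 3·x (degree < 2) with m(α_i) = c_i for every i, so c is indeed a codeword.


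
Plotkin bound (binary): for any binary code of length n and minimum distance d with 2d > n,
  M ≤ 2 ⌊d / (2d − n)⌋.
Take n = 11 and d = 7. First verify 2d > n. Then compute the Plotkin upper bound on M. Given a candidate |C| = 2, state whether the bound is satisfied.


Plotkin bound M ≤ 4; given |C| = 2 ≤ bound (satisfied).

Check applicability: 2d = 14, n = 11.
2d − n = 3 > 0, so Plotkin applies.
Compute d/(2d−n) = 7/3 ≈ 2.3333.
⌊d/(2d−n)⌋ = 2.
Plotkin bound: M ≤ 2·2 = 4.
Given |C| = 2, check: satisfied.
This |C| is below the Plotkin bound.


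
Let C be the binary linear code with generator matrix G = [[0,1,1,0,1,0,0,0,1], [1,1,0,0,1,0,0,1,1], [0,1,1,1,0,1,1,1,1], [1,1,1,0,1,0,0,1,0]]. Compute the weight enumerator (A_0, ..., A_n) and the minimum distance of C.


Weight distribution: A_0 = 1, A_2 = 2, A_3 = 2, A_4 = 1, A_5 = 4, A_6 = 4, A_7 = 2. Minimum distance d = 2.

Enumerate all 2^4 = 16 messages m ∈ F_2^4.
For each, compute codeword c = mG in F_2^9, then tally its weight.
  m = 0000 → c = 000000000, weight = 0.
  m = 1000 → c = 011010001, weight = 4.
  m = 0100 → c = 110010011, weight = 5.
  m = 1100 → c = 101000010, weight = 3.
  m = 0010 → c = 011101111, weight = 7.
  m = 1010 → c = 000111110, weight = 5.
  m = 0110 → c = 101111100, weight = 6.
  m = 1110 → c = 110101101, weight = 6.
  m = 0001 → c = 111010010, weight = 5.
  m = 1001 → c = 100000011, weight = 3.
  m = 0101 → c = 001000001, weight = 2.
  m = 1101 → c = 010010000, weight = 2.
  m = 0011 → c = 100111101, weight = 6.
  m = 1011 → c = 111101100, weight = 6.
  m = 0111 → c = 010101110, weight = 5.
  m = 1111 → c = 001111111, weight = 7.
Tally weights:
  weight 0: 1 codewords.
  weight 2: 2 codewords.
  weight 3: 2 codewords.
  weight 4: 1 codewords.
  weight 5: 4 codewords.
  weight 6: 4 codewords.
  weight 7: 2 codewords.
Minimum distance d = smallest w > 0 with A_w > 0 = 2.
Sanity: Σ A_w = 16 = 2^4 = 16 ✓.


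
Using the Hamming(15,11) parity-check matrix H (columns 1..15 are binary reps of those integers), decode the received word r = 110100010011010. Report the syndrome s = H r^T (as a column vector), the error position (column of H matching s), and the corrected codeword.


s = (0, 1, 1, 0)^T, error position = 6, corrected codeword c = 110101010011010

Compute s = H r^T mod 2 one row at a time:
  s_1 = 1 + 0 + 0 + 1 + 1 + 0 + 1 + 0 = 4 ≡ 0 (mod 2).
  s_2 = 1 + 0 + 0 + 0 + 1 + 0 + 1 + 0 = 3 ≡ 1 (mod 2).
  s_3 = 1 + 0 + 0 + 0 + 0 + 1 + 1 + 0 = 3 ≡ 1 (mod 2).
  s_4 = 1 + 0 + 0 + 0 + 0 + 1 + 0 + 0 = 2 ≡ 0 (mod 2).
s = (0, 1, 1, 0)^T — this equals column 6 of H (binary 0110), so error is at position 6.
Correct: flip bit 6 of r = 110100010011010 to get c = 110101010011010.


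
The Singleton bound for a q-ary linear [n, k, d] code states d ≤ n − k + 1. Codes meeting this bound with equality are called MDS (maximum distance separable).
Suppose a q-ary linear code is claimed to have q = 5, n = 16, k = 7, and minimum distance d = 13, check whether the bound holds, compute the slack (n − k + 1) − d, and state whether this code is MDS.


Singleton RHS = n − k + 1 = 10, slack = -3, bound violated (no such code; not MDS).

Singleton bound: d ≤ n − k + 1.
Here n = 16, k = 7, so n − k + 1 = 10.
Given d = 13, check d ≤ 10: NO.
Slack = (n − k + 1) − d = -3.
The slack is negative: d = 13 exceeds n − k + 1 = 10 by 3, so the Singleton bound is violated and no linear [16, 7, 13]_5 code can exist. In particular it is not MDS (MDS requires d = n − k + 1 exactly).
Description: the claimed parameters are [16, 7, 13]_5; such a code would be impossible (violates the Singleton bound).


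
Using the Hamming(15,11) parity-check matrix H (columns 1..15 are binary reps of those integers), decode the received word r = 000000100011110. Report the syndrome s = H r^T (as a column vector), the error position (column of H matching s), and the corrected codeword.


s = (0, 0, 1, 1)^T, error position = 3, corrected codeword c = 001000100011110

Compute s = H r^T mod 2 one row at a time:
  s_1 = 0 + 0 + 0 + 1 + 1 + 1 + 1 + 0 = 4 ≡ 0 (mod 2).
  s_2 = 0 + 0 + 0 + 1 + 1 + 1 + 1 + 0 = 4 ≡ 0 (mod 2).
  s_3 = 0 + 0 + 0 + 1 + 0 + 1 + 1 + 0 = 3 ≡ 1 (mod 2).
  s_4 = 0 + 0 + 0 + 1 + 0 + 1 + 1 + 0 = 3 ≡ 1 (mod 2).
s = (0, 0, 1, 1)^T — this equals column 3 of H (binary 0011), so error is at position 3.
Correct: flip bit 3 of r = 000000100011110 to get c = 001000100011110.


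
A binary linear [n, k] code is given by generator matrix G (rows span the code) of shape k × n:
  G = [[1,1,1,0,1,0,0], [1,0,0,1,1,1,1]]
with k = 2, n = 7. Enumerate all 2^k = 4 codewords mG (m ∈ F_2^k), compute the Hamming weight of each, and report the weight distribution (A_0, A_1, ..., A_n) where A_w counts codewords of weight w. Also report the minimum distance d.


Weight distribution: A_0 = 1, A_4 = 1, A_5 = 2. Minimum distance d = 4.

Enumerate all 2^2 = 4 messages m ∈ F_2^2.
For each, compute codeword c = mG in F_2^7, then tally its weight.
  m = 00 → c = 0000000, weight = 0.
  m = 10 → c = 1110100, weight = 4.
  m = 01 → c = 1001111, weight = 5.
  m = 11 → c = 0111011, weight = 5.
Tally weights:
  weight 0: 1 codewords.
  weight 4: 1 codewords.
  weight 5: 2 codewords.
Minimum distance d = smallest w > 0 with A_w > 0 = 4.
Sanity: Σ A_w = 4 = 2^2 = 4 ✓.


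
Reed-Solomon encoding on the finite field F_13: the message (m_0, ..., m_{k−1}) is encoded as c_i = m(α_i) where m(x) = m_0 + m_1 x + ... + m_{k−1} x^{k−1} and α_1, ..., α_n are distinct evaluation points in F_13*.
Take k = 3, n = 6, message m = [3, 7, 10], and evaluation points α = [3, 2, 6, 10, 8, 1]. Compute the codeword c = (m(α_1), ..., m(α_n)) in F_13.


c = [10, 5, 2, 7, 10, 7]

Message polynomial: m(x) = 3 + 7·x + 10·x^2 (mod 13).
For each evaluation point α_i, compute m(α_i) mod 13:
  α_1 = 3: Horner steps 10 → 11 → 10, so m(3) = 10.
  α_2 = 2: Horner steps 10 → 1 → 5, so m(2) = 5.
  α_3 = 6: Horner steps 10 → 2 → 2, so m(6) = 2.
  α_4 = 10: Horner steps 10 → 3 → 7, so m(10) = 7.
  α_5 = 8: Horner steps 10 → 9 → 10, so m(8) = 10.
  α_6 = 1: Horner steps 10 → 4 → 7, so m(1) = 7.
Codeword c = [10, 5, 2, 7, 10, 7] ∈ F_13^6.


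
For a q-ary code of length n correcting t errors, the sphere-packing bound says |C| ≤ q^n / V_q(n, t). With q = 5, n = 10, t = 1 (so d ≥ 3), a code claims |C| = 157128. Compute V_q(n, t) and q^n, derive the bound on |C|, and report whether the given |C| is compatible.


V_q(n, t) = 41, q^n = 9765625, Hamming bound = 238185, |C| = 157128 ≤ bound (satisfied).

Step 1: Compute V_q(n, t) = Σ_{j=0}^1 C(n, j) (q−1)^j.
  j = 0: C(10,0)·(4)^0 = 1·1 = 1.
  j = 1: C(10,1)·(4)^1 = 10·4 = 40.
  V_q(n, t) = 1 + 40 = 41.
Step 2: q^n = 5^10 = 9765625.
Step 3: Hamming bound ⌊q^n / V_q(n,t)⌋ = ⌊9765625/41⌋ = 238185.
Step 4: Compare |C| = 157128 to 238185: satisfied.
The claimed |C| lies below the Hamming bound.
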